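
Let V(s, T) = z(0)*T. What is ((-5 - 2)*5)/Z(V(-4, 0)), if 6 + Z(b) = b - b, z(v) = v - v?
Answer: 35/6 ≈ 5.8333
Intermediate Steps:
z(v) = 0
V(s, T) = 0 (V(s, T) = 0*T = 0)
Z(b) = -6 (Z(b) = -6 + (b - b) = -6 + 0 = -6)
((-5 - 2)*5)/Z(V(-4, 0)) = ((-5 - 2)*5)/(-6) = -7*5*(-⅙) = -35*(-⅙) = 35/6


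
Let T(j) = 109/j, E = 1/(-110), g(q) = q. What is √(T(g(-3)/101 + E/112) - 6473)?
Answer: I*√13917396251713/37061 ≈ 100.66*I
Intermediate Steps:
E = -1/110 ≈ -0.0090909
√(T(g(-3)/101 + E/112) - 6473) = √(109/(-3/101 - 1/110/112) - 6473) = √(109/(-3*1/101 - 1/110*1/112) - 6473) = √(109/(-3/101 - 1/12320) - 6473) = √(109/(-37061/1244320) - 6473) = √(109*(-1244320/37061) - 6473) = √(-135630880/37061 - 6473) = √(-375526733/37061) = I*√13917396251713/37061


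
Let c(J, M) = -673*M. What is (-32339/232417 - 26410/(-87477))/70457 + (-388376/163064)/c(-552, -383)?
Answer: -52155896072246792812/7526063212621787184354861 ≈ -6.9300e-6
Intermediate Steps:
(-32339/232417 - 26410/(-87477))/70457 + (-388376/163064)/c(-552, -383) = (-32339/232417 - 26410/(-87477))/70457 + (-388376/163064)/((-673*(-383))) = (-32339*1/232417 - 26410*(-1/87477))*(1/70457) - 388376*1/163064/257759 = (-32339/232417 + 26410/87477)*(1/70457) - 48547/20383*1/257759 = (3309214267/20331141909)*(1/70457) - 48547/5253901697 = 3309214267/1432471265482413 - 48547/5253901697 = -52155896072246792812/7526063212621787184354861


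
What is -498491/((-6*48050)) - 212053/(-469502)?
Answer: 147588700691/67678713300 ≈ 2.1807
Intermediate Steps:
-498491/((-6*48050)) - 212053/(-469502) = -498491/(-288300) - 212053*(-1/469502) = -498491*(-1/288300) + 212053/469502 = 498491/288300 + 212053/469502 = 147588700691/67678713300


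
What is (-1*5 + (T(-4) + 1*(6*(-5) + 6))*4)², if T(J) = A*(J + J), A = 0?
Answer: 10201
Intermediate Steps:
T(J) = 0 (T(J) = 0*(J + J) = 0*(2*J) = 0)
(-1*5 + (T(-4) + 1*(6*(-5) + 6))*4)² = (-1*5 + (0 + 1*(6*(-5) + 6))*4)² = (-5 + (0 + 1*(-30 + 6))*4)² = (-5 + (0 + 1*(-24))*4)² = (-5 + (0 - 24)*4)² = (-5 - 24*4)² = (-5 - 96)² = (-101)² = 10201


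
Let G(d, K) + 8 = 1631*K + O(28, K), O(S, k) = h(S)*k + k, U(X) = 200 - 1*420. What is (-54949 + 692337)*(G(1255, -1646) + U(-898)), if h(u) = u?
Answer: -1741718800144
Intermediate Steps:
U(X) = -220 (U(X) = 200 - 420 = -220)
O(S, k) = k + S*k (O(S, k) = S*k + k = k + S*k)
G(d, K) = -8 + 1660*K (G(d, K) = -8 + (1631*K + K*(1 + 28)) = -8 + (1631*K + K*29) = -8 + (1631*K + 29*K) = -8 + 1660*K)
(-54949 + 692337)*(G(1255, -1646) + U(-898)) = (-54949 + 692337)*((-8 + 1660*(-1646)) - 220) = 637388*((-8 - 2732360) - 220) = 637388*(-2732368 - 220) = 637388*(-2732588) = -1741718800144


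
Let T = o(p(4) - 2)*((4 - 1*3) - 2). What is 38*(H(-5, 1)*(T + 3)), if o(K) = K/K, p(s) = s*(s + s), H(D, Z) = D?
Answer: -380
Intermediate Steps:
p(s) = 2*s² (p(s) = s*(2*s) = 2*s²)
o(K) = 1
T = -1 (T = 1*((4 - 1*3) - 2) = 1*((4 - 3) - 2) = 1*(1 - 2) = 1*(-1) = -1)
38*(H(-5, 1)*(T + 3)) = 38*(-5*(-1 + 3)) = 38*(-5*2) = 38*(-10) = -380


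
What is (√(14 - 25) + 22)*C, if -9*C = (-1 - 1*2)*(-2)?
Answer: -44/3 - 2*I*√11/3 ≈ -14.667 - 2.2111*I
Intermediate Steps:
C = -⅔ (C = -(-1 - 1*2)*(-2)/9 = -(-1 - 2)*(-2)/9 = -(-1)*(-2)/3 = -⅑*6 = -⅔ ≈ -0.66667)
(√(14 - 25) + 22)*C = (√(14 - 25) + 22)*(-⅔) = (√(-11) + 22)*(-⅔) = (I*√11 + 22)*(-⅔) = (22 + I*√11)*(-⅔) = -44/3 - 2*I*√11/3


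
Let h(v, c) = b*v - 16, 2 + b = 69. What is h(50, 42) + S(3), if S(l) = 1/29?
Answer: 96687/29 ≈ 3334.0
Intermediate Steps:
b = 67 (b = -2 + 69 = 67)
S(l) = 1/29
h(v, c) = -16 + 67*v (h(v, c) = 67*v - 16 = -16 + 67*v)
h(50, 42) + S(3) = (-16 + 67*50) + 1/29 = (-16 + 3350) + 1/29 = 3334 + 1/29 = 96687/29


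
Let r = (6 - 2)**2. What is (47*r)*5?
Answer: 3760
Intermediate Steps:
r = 16 (r = 4**2 = 16)
(47*r)*5 = (47*16)*5 = 752*5 = 3760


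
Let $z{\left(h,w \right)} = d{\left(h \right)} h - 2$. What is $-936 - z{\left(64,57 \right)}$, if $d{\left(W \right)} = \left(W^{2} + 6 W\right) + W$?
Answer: $-291750$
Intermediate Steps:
$d{\left(W \right)} = W^{2} + 7 W$
$z{\left(h,w \right)} = -2 + h^{2} \left(7 + h\right)$ ($z{\left(h,w \right)} = h \left(7 + h\right) h - 2 = h^{2} \left(7 + h\right) - 2 = -2 + h^{2} \left(7 + h\right)$)
$-936 - z{\left(64,57 \right)} = -936 - \left(-2 + 64^{2} \left(7 + 64\right)\right) = -936 - \left(-2 + 4096 \cdot 71\right) = -936 - \left(-2 + 290816\right) = -936 - 290814 = -291750$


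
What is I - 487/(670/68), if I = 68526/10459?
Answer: -150223912/3503765 ≈ -42.875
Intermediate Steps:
I = 68526/10459 (I = 68526*(1/10459) = 68526/10459 ≈ 6.5519)
I - 487/(670/68) = 68526/10459 - 487/(670/68) = 68526/10459 - 487/(670*(1/68)) = 68526/10459 - 487/(335/34) = 68526/10459 + (34/335)*(-487) = 68526/10459 - 16558/335 = -150223912/3503765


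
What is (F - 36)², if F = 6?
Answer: 900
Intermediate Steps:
(F - 36)² = (6 - 36)² = (-30)² = 900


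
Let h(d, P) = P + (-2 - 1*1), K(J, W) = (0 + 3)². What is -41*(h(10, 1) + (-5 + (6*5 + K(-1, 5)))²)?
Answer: -47314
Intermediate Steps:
K(J, W) = 9 (K(J, W) = 3² = 9)
h(d, P) = -3 + P (h(d, P) = P + (-2 - 1) = P - 3 = -3 + P)
-41*(h(10, 1) + (-5 + (6*5 + K(-1, 5)))²) = -41*((-3 + 1) + (-5 + (6*5 + 9))²) = -41*(-2 + (-5 + (30 + 9))²) = -41*(-2 + (-5 + 39)²) = -41*(-2 + 34²) = -41*(-2 + 1156) = -41*1154 = -47314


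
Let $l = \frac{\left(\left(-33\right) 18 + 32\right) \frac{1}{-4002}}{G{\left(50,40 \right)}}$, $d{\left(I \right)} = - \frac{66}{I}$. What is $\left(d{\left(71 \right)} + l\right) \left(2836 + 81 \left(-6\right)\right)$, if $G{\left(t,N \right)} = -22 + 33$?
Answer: $- \frac{3367021250}{1562781} \approx -2154.5$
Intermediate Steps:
$G{\left(t,N \right)} = 11$
$l = \frac{281}{22011}$ ($l = \frac{\left(\left(-33\right) 18 + 32\right) \frac{1}{-4002}}{11} = \left(-594 + 32\right) \left(- \frac{1}{4002}\right) \frac{1}{11} = \left(-562\right) \left(- \frac{1}{4002}\right) \frac{1}{11} = \frac{281}{2001} \cdot \frac{1}{11} = \frac{281}{22011} \approx 0.012766$)
$\left(d{\left(71 \right)} + l\right) \left(2836 + 81 \left(-6\right)\right) = \left(- \frac{66}{71} + \frac{281}{22011}\right) \left(2836 + 81 \left(-6\right)\right) = \left(\left(-66\right) \frac{1}{71} + \frac{281}{22011}\right) \left(2836 - 486\right) = \left(- \frac{66}{71} + \frac{281}{22011}\right) 2350 = \left(- \frac{1432775}{1562781}\right) 2350 = - \frac{3367021250}{1562781}$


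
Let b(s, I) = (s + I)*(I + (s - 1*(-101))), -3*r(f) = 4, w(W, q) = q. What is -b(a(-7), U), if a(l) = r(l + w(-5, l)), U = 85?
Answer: -139054/9 ≈ -15450.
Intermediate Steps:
r(f) = -4/3 (r(f) = -1/3*4 = -4/3)
a(l) = -4/3
b(s, I) = (I + s)*(101 + I + s) (b(s, I) = (I + s)*(I + (s + 101)) = (I + s)*(I + (101 + s)) = (I + s)*(101 + I + s))
-b(a(-7), U) = -(85**2 + (-4/3)**2 + 101*85 + 101*(-4/3) + 2*85*(-4/3)) = -(7225 + 16/9 + 8585 - 404/3 - 680/3) = -1*139054/9 = -139054/9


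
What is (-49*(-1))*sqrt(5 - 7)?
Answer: 49*I*sqrt(2) ≈ 69.297*I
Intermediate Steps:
(-49*(-1))*sqrt(5 - 7) = (-7*(-7))*sqrt(-2) = 49*(I*sqrt(2)) = 49*I*sqrt(2)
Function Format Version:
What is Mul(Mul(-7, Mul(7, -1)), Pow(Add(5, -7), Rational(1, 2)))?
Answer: Mul(49, I, Pow(2, Rational(1, 2))) ≈ Mul(69.297, I)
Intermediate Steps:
Mul(Mul(-7, Mul(7, -1)), Pow(Add(5, -7), Rational(1, 2))) = Mul(Mul(-7, -7), Pow(-2, Rational(1, 2))) = Mul(49, Mul(I, Pow(2, Rational(1, 2)))) = Mul(49, I, Pow(2, Rational(1, 2)))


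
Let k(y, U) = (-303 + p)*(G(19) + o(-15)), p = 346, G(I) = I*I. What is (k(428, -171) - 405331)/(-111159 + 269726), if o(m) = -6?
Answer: -390066/158567 ≈ -2.4599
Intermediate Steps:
G(I) = I²
k(y, U) = 15265 (k(y, U) = (-303 + 346)*(19² - 6) = 43*(361 - 6) = 43*355 = 15265)
(k(428, -171) - 405331)/(-111159 + 269726) = (15265 - 405331)/(-111159 + 269726) = -390066/158567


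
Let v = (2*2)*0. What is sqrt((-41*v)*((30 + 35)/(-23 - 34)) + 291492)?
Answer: 6*sqrt(8097) ≈ 539.90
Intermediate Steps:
v = 0 (v = 4*0 = 0)
sqrt((-41*v)*((30 + 35)/(-23 - 34)) + 291492) = sqrt((-41*0)*((30 + 35)/(-23 - 34)) + 291492) = sqrt(0*(65/(-57)) + 291492) = sqrt(0*(65*(-1/57)) + 291492) = sqrt(0*(-65/57) + 291492) = sqrt(0 + 291492) = sqrt(291492) = 6*sqrt(8097)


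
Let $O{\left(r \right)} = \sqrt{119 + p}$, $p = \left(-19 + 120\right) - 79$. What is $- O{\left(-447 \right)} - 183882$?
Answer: $-183882 - \sqrt{141} \approx -1.8389 \cdot 10^{5}$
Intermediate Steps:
$p = 22$ ($p = 101 - 79 = 22$)
$O{\left(r \right)} = \sqrt{141}$ ($O{\left(r \right)} = \sqrt{119 + 22} = \sqrt{141}$)
$- O{\left(-447 \right)} - 183882 = - \sqrt{141} - 183882 = -183882 - \sqrt{141}$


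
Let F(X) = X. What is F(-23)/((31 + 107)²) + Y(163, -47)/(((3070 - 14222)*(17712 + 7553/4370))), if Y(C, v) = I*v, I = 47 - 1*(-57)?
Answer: -52848659141/44673968404188 ≈ -0.0011830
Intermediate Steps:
I = 104 (I = 47 + 57 = 104)
Y(C, v) = 104*v
F(-23)/((31 + 107)²) + Y(163, -47)/(((3070 - 14222)*(17712 + 7553/4370))) = -23/(31 + 107)² + (104*(-47))/(((3070 - 14222)*(17712 + 7553/4370))) = -23/(138²) - 4888*(-1/(11152*(17712 + 7553*(1/4370)))) = -23/19044 - 4888*(-1/(11152*(17712 + 7553/4370))) = -23*1/19044 - 4888/((-11152*77408993/4370)) = -1/828 - 4888/(-431632544968/2185) = -1/828 - 4888*(-2185/431632544968) = -1/828 + 1335035/53954068121 = -52848659141/44673968404188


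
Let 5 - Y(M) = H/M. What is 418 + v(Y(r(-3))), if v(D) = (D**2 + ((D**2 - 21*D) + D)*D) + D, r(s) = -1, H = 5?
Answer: -472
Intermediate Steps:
Y(M) = 5 - 5/M
v(D) = D + D**2 + D*(D**2 - 20*D) (v(D) = (D**2 + (D**2 - 20*D)*D) + D = (D**2 + D*(D**2 - 20*D)) + D = D + D**2 + D*(D**2 - 20*D))
418 + v(Y(r(-3))) = 418 + (5 - 5/(-1))*(1 + (5 - 5/(-1))**2 - 19*(5 - 5/(-1))) = 418 + (5 - 5*(-1))*(1 + (5 - 5*(-1))**2 - 19*(5 - 5*(-1))) = 418 + (5 + 5)*(1 + (5 + 5)**2 - 19*(5 + 5)) = 418 + 10*(1 + 10**2 - 19*10) = 418 + 10*(1 + 100 - 190) = 418 + 10*(-89) = 418 - 890 = -472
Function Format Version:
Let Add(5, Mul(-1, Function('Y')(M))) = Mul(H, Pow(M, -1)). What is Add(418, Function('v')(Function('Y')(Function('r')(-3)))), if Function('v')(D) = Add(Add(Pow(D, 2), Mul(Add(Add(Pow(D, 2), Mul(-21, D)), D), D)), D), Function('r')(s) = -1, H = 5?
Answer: -472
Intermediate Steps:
Function('Y')(M) = Add(5, Mul(-5, Pow(M, -1))) (Function('Y')(M) = Add(5, Mul(-1, Mul(5, Pow(M, -1)))) = Add(5, Mul(-5, Pow(M, -1))))
Function('v')(D) = Add(D, Pow(D, 2), Mul(D, Add(Pow(D, 2), Mul(-20, D)))) (Function('v')(D) = Add(Add(Pow(D, 2), Mul(Add(Pow(D, 2), Mul(-20, D)), D)), D) = Add(Add(Pow(D, 2), Mul(D, Add(Pow(D, 2), Mul(-20, D)))), D) = Add(D, Pow(D, 2), Mul(D, Add(Pow(D, 2), Mul(-20, D)))))
Add(418, Function('v')(Function('Y')(Function('r')(-3)))) = Add(418, Mul(Add(5, Mul(-5, Pow(-1, -1))), Add(1, Pow(Add(5, Mul(-5, Pow(-1, -1))), 2), Mul(-19, Add(5, Mul(-5, Pow(-1, -1))))))) = Add(418, Mul(Add(5, Mul(-5, -1)), Add(1, Pow(Add(5, Mul(-5, -1)), 2), Mul(-19, Add(5, Mul(-5, -1)))))) = Add(418, Mul(Add(5, 5), Add(1, Pow(Add(5, 5), 2), Mul(-19, Add(5, 5))))) = Add(418, Mul(10, Add(1, Pow(10, 2), Mul(-19, 10)))) = Add(418, Mul(10, Add(1, 100, -190))) = Add(418, Mul(10, -89)) = Add(418, -890) = -472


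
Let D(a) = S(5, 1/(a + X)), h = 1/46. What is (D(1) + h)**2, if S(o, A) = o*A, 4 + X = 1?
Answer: 3249/529 ≈ 6.1418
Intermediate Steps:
X = -3 (X = -4 + 1 = -3)
h = 1/46 ≈ 0.021739
S(o, A) = A*o
D(a) = 5/(-3 + a) (D(a) = 5/(a - 3) = 5/(-3 + a))
(D(1) + h)**2 = (5/(-3 + 1) + 1/46)**2 = (5/(-2) + 1/46)**2 = (5*(-1/2) + 1/46)**2 = (-5/2 + 1/46)**2 = (-57/23)**2 = 3249/529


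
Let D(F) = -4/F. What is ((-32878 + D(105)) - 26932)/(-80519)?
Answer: 6280054/8454495 ≈ 0.74281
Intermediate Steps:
((-32878 + D(105)) - 26932)/(-80519) = ((-32878 - 4/105) - 26932)/(-80519) = ((-32878 - 4*1/105) - 26932)*(-1/80519) = ((-32878 - 4/105) - 26932)*(-1/80519) = (-3452194/105 - 26932)*(-1/80519) = -6280054/105*(-1/80519) = 6280054/8454495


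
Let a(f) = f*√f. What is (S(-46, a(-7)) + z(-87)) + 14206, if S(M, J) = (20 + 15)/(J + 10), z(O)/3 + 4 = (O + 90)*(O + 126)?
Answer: 6443785/443 + 245*I*√7/443 ≈ 14546.0 + 1.4632*I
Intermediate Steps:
a(f) = f^(3/2)
z(O) = -12 + 3*(90 + O)*(126 + O) (z(O) = -12 + 3*((O + 90)*(O + 126)) = -12 + 3*((90 + O)*(126 + O)) = -12 + 3*(90 + O)*(126 + O))
S(M, J) = 35/(10 + J)
(S(-46, a(-7)) + z(-87)) + 14206 = (35/(10 + (-7)^(3/2)) + (34008 + 3*(-87)² + 648*(-87))) + 14206 = (35/(10 - 7*I*√7) + (34008 + 3*7569 - 56376)) + 14206 = (35/(10 - 7*I*√7) + (34008 + 22707 - 56376)) + 14206 = (35/(10 - 7*I*√7) + 339) + 14206 = (339 + 35/(10 - 7*I*√7)) + 14206 = 14545 + 35/(10 - 7*I*√7)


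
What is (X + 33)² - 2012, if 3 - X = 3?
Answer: -923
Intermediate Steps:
X = 0 (X = 3 - 1*3 = 3 - 3 = 0)
(X + 33)² - 2012 = (0 + 33)² - 2012 = 33² - 2012 = 1089 - 2012 = -923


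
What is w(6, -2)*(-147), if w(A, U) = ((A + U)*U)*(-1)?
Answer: -1176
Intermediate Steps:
w(A, U) = -U*(A + U) (w(A, U) = (U*(A + U))*(-1) = -U*(A + U))
w(6, -2)*(-147) = -1*(-2)*(6 - 2)*(-147) = -1*(-2)*4*(-147) = 8*(-147) = -1176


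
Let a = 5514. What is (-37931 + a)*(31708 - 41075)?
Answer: 303650039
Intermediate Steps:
(-37931 + a)*(31708 - 41075) = (-37931 + 5514)*(31708 - 41075) = -32417*(-9367) = 303650039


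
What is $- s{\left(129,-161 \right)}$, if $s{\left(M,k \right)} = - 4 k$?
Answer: $-644$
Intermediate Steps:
$- s{\left(129,-161 \right)} = - \left(-4\right) \left(-161\right) = \left(-1\right) 644 = -644$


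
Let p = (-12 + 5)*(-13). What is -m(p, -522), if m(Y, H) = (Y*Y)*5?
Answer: -41405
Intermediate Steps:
p = 91 (p = -7*(-13) = 91)
m(Y, H) = 5*Y² (m(Y, H) = Y²*5 = 5*Y²)
-m(p, -522) = -5*91² = -5*8281 = -1*41405 = -41405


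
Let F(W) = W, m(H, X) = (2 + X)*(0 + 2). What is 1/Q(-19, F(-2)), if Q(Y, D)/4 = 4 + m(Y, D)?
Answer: 1/16 ≈ 0.062500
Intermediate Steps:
m(H, X) = 4 + 2*X (m(H, X) = (2 + X)*2 = 4 + 2*X)
Q(Y, D) = 32 + 8*D (Q(Y, D) = 4*(4 + (4 + 2*D)) = 4*(8 + 2*D) = 32 + 8*D)
1/Q(-19, F(-2)) = 1/(32 + 8*(-2)) = 1/(32 - 16) = 1/16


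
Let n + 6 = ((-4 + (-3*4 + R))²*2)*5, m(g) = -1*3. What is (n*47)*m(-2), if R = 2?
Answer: -275514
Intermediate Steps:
m(g) = -3
n = 1954 (n = -6 + ((-4 + (-3*4 + 2))²*2)*5 = -6 + ((-4 + (-12 + 2))²*2)*5 = -6 + ((-4 - 10)²*2)*5 = -6 + ((-14)²*2)*5 = -6 + (196*2)*5 = -6 + 392*5 = -6 + 1960 = 1954)
(n*47)*m(-2) = (1954*47)*(-3) = 91838*(-3) = -275514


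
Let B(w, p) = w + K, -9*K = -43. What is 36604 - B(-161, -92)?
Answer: 330842/9 ≈ 36760.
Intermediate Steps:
K = 43/9 (K = -1/9*(-43) = 43/9 ≈ 4.7778)
B(w, p) = 43/9 + w (B(w, p) = w + 43/9 = 43/9 + w)
36604 - B(-161, -92) = 36604 - (43/9 - 161) = 36604 - 1*(-1406/9) = 36604 + 1406/9 = 330842/9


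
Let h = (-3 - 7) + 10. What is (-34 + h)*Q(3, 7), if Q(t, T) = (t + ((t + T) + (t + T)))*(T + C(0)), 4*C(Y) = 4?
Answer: -6256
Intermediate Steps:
h = 0 (h = -10 + 10 = 0)
C(Y) = 1 (C(Y) = (1/4)*4 = 1)
Q(t, T) = (1 + T)*(2*T + 3*t) (Q(t, T) = (t + ((t + T) + (t + T)))*(T + 1) = (t + ((T + t) + (T + t)))*(1 + T) = (t + (2*T + 2*t))*(1 + T) = (2*T + 3*t)*(1 + T) = (1 + T)*(2*T + 3*t))
(-34 + h)*Q(3, 7) = (-34 + 0)*(2*7 + 2*7**2 + 3*3 + 3*7*3) = -34*(14 + 2*49 + 9 + 63) = -34*(14 + 98 + 9 + 63) = -34*184 = -6256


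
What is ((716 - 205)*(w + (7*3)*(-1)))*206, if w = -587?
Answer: -64001728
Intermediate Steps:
((716 - 205)*(w + (7*3)*(-1)))*206 = ((716 - 205)*(-587 + (7*3)*(-1)))*206 = (511*(-587 + 21*(-1)))*206 = (511*(-587 - 21))*206 = (511*(-608))*206 = -310688*206 = -64001728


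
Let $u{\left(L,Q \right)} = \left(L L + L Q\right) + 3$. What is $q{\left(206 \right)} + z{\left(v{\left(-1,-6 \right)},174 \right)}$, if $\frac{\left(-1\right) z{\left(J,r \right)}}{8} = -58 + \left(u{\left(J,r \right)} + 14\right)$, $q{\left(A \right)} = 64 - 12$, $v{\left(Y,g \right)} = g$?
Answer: $8444$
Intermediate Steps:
$q{\left(A \right)} = 52$ ($q{\left(A \right)} = 64 - 12 = 52$)
$u{\left(L,Q \right)} = 3 + L^{2} + L Q$ ($u{\left(L,Q \right)} = \left(L^{2} + L Q\right) + 3 = 3 + L^{2} + L Q$)
$z{\left(J,r \right)} = 328 - 8 J^{2} - 8 J r$ ($z{\left(J,r \right)} = - 8 \left(-58 + \left(\left(3 + J^{2} + J r\right) + 14\right)\right) = - 8 \left(-58 + \left(17 + J^{2} + J r\right)\right) = - 8 \left(-41 + J^{2} + J r\right) = 328 - 8 J^{2} - 8 J r$)
$q{\left(206 \right)} + z{\left(v{\left(-1,-6 \right)},174 \right)} = 52 - \left(-328 - 8352 + 288\right) = 52 + \left(328 - 288 + 8352\right) = 52 + 8392 = 8444$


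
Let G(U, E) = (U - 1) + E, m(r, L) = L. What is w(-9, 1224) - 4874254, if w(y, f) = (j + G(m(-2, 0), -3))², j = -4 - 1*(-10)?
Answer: -4874250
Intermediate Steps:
G(U, E) = -1 + E + U (G(U, E) = (-1 + U) + E = -1 + E + U)
j = 6 (j = -4 + 10 = 6)
w(y, f) = 4 (w(y, f) = (6 + (-1 - 3 + 0))² = (6 - 4)² = 2² = 4)
w(-9, 1224) - 4874254 = 4 - 4874254 = -4874250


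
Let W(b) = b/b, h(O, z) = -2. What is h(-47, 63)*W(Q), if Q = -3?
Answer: -2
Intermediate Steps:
W(b) = 1
h(-47, 63)*W(Q) = -2*1 = -2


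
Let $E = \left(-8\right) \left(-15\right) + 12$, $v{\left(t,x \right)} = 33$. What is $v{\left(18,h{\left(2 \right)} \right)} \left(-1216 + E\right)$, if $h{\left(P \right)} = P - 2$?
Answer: $-35772$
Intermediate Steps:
$h{\left(P \right)} = -2 + P$
$E = 132$ ($E = 120 + 12 = 132$)
$v{\left(18,h{\left(2 \right)} \right)} \left(-1216 + E\right) = 33 \left(-1216 + 132\right) = 33 \left(-1084\right) = -35772$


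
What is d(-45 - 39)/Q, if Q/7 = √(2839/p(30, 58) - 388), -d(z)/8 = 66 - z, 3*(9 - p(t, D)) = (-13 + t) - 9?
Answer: -240*√21755/1603 ≈ -22.083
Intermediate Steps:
p(t, D) = 49/3 - t/3 (p(t, D) = 9 - ((-13 + t) - 9)/3 = 9 - (-22 + t)/3 = 9 + (22/3 - t/3) = 49/3 - t/3)
d(z) = -528 + 8*z (d(z) = -8*(66 - z) = -528 + 8*z)
Q = 7*√21755/19 (Q = 7*√(2839/(49/3 - ⅓*30) - 388) = 7*√(2839/(49/3 - 10) - 388) = 7*√(2839/(19/3) - 388) = 7*√(2839*(3/19) - 388) = 7*√(8517/19 - 388) = 7*√(1145/19) = 7*(√21755/19) = 7*√21755/19 ≈ 54.341)
d(-45 - 39)/Q = (-528 + 8*(-45 - 39))/((7*√21755/19)) = (-528 + 8*(-84))*(√21755/8015) = (-528 - 672)*(√21755/8015) = -240*√21755/1603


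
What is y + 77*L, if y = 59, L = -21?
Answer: -1558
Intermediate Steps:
y + 77*L = 59 + 77*(-21) = 59 - 1617 = -1558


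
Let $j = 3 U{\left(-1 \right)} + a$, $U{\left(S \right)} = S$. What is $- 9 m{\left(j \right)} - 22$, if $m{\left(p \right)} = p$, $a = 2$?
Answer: $-13$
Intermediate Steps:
$j = -1$ ($j = 3 \left(-1\right) + 2 = -3 + 2 = -1$)
$- 9 m{\left(j \right)} - 22 = \left(-9\right) \left(-1\right) - 22 = 9 - 22 = -13$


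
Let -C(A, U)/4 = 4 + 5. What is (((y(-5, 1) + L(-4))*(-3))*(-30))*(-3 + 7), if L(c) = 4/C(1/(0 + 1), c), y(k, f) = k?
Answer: -1840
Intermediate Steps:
C(A, U) = -36 (C(A, U) = -4*(4 + 5) = -4*9 = -36)
L(c) = -⅑ (L(c) = 4/(-36) = 4*(-1/36) = -⅑)
(((y(-5, 1) + L(-4))*(-3))*(-30))*(-3 + 7) = (((-5 - ⅑)*(-3))*(-30))*(-3 + 7) = (-46/9*(-3)*(-30))*4 = ((46/3)*(-30))*4 = -460*4 = -1840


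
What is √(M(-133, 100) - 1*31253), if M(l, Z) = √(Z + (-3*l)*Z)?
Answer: I*√31053 ≈ 176.22*I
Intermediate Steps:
M(l, Z) = √(Z - 3*Z*l)
√(M(-133, 100) - 1*31253) = √(√(100*(1 - 3*(-133))) - 1*31253) = √(√(100*(1 + 399)) - 31253) = √(√(100*400) - 31253) = √(√40000 - 31253) = √(200 - 31253) = √(-31053) = I*√31053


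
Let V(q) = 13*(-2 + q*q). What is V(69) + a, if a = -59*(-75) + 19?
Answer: 66311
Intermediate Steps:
a = 4444 (a = 4425 + 19 = 4444)
V(q) = -26 + 13*q**2 (V(q) = 13*(-2 + q**2) = -26 + 13*q**2)
V(69) + a = (-26 + 13*69**2) + 4444 = (-26 + 13*4761) + 4444 = (-26 + 61893) + 4444 = 61867 + 4444 = 66311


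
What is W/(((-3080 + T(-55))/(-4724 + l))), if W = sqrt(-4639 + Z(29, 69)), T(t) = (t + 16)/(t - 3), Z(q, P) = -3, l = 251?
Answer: 259434*I*sqrt(4642)/178601 ≈ 98.968*I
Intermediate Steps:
T(t) = (16 + t)/(-3 + t)
W = I*sqrt(4642) (W = sqrt(-4639 - 3) = sqrt(-4642) = I*sqrt(4642) ≈ 68.132*I)
W/(((-3080 + T(-55))/(-4724 + l))) = (I*sqrt(4642))/(((-3080 + (16 - 55)/(-3 - 55))/(-4724 + 251))) = (I*sqrt(4642))/(((-3080 - 39/(-58))/(-4473))) = (I*sqrt(4642))/(((-3080 - 1/58*(-39))*(-1/4473))) = (I*sqrt(4642))/(((-3080 + 39/58)*(-1/4473))) = (I*sqrt(4642))/((-178601/58*(-1/4473))) = (I*sqrt(4642))/(178601/259434) = (I*sqrt(4642))*(259434/178601) = 259434*I*sqrt(4642)/178601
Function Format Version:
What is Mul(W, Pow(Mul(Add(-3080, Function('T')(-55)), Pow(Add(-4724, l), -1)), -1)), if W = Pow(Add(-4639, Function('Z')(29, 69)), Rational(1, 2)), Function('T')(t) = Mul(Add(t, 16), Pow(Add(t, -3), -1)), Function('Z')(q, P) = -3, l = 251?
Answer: Mul(Rational(259434, 178601), I, Pow(4642, Rational(1, 2))) ≈ Mul(98.968, I)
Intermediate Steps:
Function('T')(t) = Mul(Pow(Add(-3, t), -1), Add(16, t)) (Function('T')(t) = Mul(Add(16, t), Pow(Add(-3, t), -1)) = Mul(Pow(Add(-3, t), -1), Add(16, t)))
W = Mul(I, Pow(4642, Rational(1, 2))) (W = Pow(Add(-4639, -3), Rational(1, 2)) = Pow(-4642, Rational(1, 2)) = Mul(I, Pow(4642, Rational(1, 2))) ≈ Mul(68.132, I))
Mul(W, Pow(Mul(Add(-3080, Function('T')(-55)), Pow(Add(-4724, l), -1)), -1)) = Mul(Mul(I, Pow(4642, Rational(1, 2))), Pow(Mul(Add(-3080, Mul(Pow(Add(-3, -55), -1), Add(16, -55))), Pow(Add(-4724, 251), -1)), -1)) = Mul(Mul(I, Pow(4642, Rational(1, 2))), Pow(Mul(Add(-3080, Mul(Pow(-58, -1), -39)), Pow(-4473, -1)), -1)) = Mul(Mul(I, Pow(4642, Rational(1, 2))), Pow(Mul(Add(-3080, Mul(Rational(-1, 58), -39)), Rational(-1, 4473)), -1)) = Mul(Mul(I, Pow(4642, Rational(1, 2))), Pow(Mul(Add(-3080, Rational(39, 58)), Rational(-1, 4473)), -1)) = Mul(Mul(I, Pow(4642, Rational(1, 2))), Pow(Mul(Rational(-178601, 58), Rational(-1, 4473)), -1)) = Mul(Mul(I, Pow(4642, Rational(1, 2))), Pow(Rational(178601, 259434), -1)) = Mul(Mul(I, Pow(4642, Rational(1, 2))), Rational(259434, 178601)) = Mul(Rational(259434, 178601), I, Pow(4642, Rational(1, 2)))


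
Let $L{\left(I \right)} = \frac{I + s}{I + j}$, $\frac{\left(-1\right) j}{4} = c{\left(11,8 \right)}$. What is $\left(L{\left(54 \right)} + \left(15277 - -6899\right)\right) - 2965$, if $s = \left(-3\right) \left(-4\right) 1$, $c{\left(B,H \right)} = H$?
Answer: $19214$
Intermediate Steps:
$j = -32$ ($j = \left(-4\right) 8 = -32$)
$s = 12$ ($s = 12 \cdot 1 = 12$)
$L{\left(I \right)} = \frac{12 + I}{-32 + I}$ ($L{\left(I \right)} = \frac{I + 12}{I - 32} = \frac{12 + I}{-32 + I}$)
$\left(L{\left(54 \right)} + \left(15277 - -6899\right)\right) - 2965 = \left(\frac{12 + 54}{-32 + 54} + \left(15277 - -6899\right)\right) - 2965 = \left(\frac{1}{22} \cdot 66 + \left(15277 + 6899\right)\right) - 2965 = \left(\frac{1}{22} \cdot 66 + 22176\right) - 2965 = \left(3 + 22176\right) - 2965 = 22179 - 2965 = 19214$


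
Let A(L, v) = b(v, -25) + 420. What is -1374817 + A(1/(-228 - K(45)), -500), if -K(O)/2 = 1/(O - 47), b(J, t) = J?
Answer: -1374897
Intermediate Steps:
K(O) = -2/(-47 + O) (K(O) = -2/(O - 47) = -2/(-47 + O))
A(L, v) = 420 + v (A(L, v) = v + 420 = 420 + v)
-1374817 + A(1/(-228 - K(45)), -500) = -1374817 + (420 - 500) = -1374817 - 80 = -1374897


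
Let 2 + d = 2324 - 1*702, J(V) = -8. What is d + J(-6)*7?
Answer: 1564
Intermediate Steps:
d = 1620 (d = -2 + (2324 - 1*702) = -2 + (2324 - 702) = -2 + 1622 = 1620)
d + J(-6)*7 = 1620 - 8*7 = 1620 - 56 = 1564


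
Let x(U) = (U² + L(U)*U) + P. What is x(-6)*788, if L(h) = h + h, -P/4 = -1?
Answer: 88256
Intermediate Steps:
P = 4 (P = -4*(-1) = 4)
L(h) = 2*h
x(U) = 4 + 3*U² (x(U) = (U² + (2*U)*U) + 4 = (U² + 2*U²) + 4 = 3*U² + 4 = 4 + 3*U²)
x(-6)*788 = (4 + 3*(-6)²)*788 = (4 + 3*36)*788 = (4 + 108)*788 = 112*788 = 88256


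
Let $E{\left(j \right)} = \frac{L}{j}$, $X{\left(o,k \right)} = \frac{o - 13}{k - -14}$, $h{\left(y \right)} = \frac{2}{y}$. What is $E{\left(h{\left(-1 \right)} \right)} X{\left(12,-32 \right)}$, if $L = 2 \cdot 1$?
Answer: $- \frac{1}{18} \approx -0.055556$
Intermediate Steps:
$L = 2$
$X{\left(o,k \right)} = \frac{-13 + o}{14 + k}$ ($X{\left(o,k \right)} = \frac{-13 + o}{k + 14} = \frac{-13 + o}{14 + k}$)
$E{\left(j \right)} = \frac{2}{j}$
$E{\left(h{\left(-1 \right)} \right)} X{\left(12,-32 \right)} = \frac{2}{2 \frac{1}{-1}} \frac{-13 + 12}{14 - 32} = \frac{2}{2 \left(-1\right)} \frac{1}{-18} \left(-1\right) = \frac{2}{-2} \left(\left(- \frac{1}{18}\right) \left(-1\right)\right) = 2 \left(- \frac{1}{2}\right) \frac{1}{18} = \left(-1\right) \frac{1}{18} = - \frac{1}{18}$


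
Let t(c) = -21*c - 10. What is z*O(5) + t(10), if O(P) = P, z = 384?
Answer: 1700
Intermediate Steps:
t(c) = -10 - 21*c
z*O(5) + t(10) = 384*5 + (-10 - 21*10) = 1920 + (-10 - 210) = 1920 - 220 = 1700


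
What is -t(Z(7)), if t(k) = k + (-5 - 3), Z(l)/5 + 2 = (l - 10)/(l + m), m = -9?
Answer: 21/2 ≈ 10.500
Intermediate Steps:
Z(l) = -10 + 5*(-10 + l)/(-9 + l) (Z(l) = -10 + 5*((l - 10)/(l - 9)) = -10 + 5*((-10 + l)/(-9 + l)) = -10 + 5*(-10 + l)/(-9 + l))
t(k) = -8 + k (t(k) = k - 8 = -8 + k)
-t(Z(7)) = -(-8 + 5*(8 - 1*7)/(-9 + 7)) = -(-8 + 5*(8 - 7)/(-2)) = -(-8 + 5*(-1/2)*1) = -(-8 - 5/2) = -1*(-21/2) = 21/2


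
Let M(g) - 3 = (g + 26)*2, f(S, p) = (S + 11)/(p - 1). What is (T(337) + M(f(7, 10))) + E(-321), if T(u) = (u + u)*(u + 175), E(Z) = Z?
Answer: 344826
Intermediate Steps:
f(S, p) = (11 + S)/(-1 + p)
T(u) = 2*u*(175 + u) (T(u) = (2*u)*(175 + u) = 2*u*(175 + u))
M(g) = 55 + 2*g (M(g) = 3 + (g + 26)*2 = 3 + (26 + g)*2 = 3 + (52 + 2*g) = 55 + 2*g)
(T(337) + M(f(7, 10))) + E(-321) = (2*337*(175 + 337) + (55 + 2*((11 + 7)/(-1 + 10)))) - 321 = (2*337*512 + (55 + 2*(18/9))) - 321 = (345088 + (55 + 2*((⅑)*18))) - 321 = (345088 + (55 + 2*2)) - 321 = (345088 + (55 + 4)) - 321 = (345088 + 59) - 321 = 345147 - 321 = 344826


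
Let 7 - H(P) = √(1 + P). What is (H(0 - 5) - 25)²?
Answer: 320 + 72*I ≈ 320.0 + 72.0*I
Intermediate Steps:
H(P) = 7 - √(1 + P)
(H(0 - 5) - 25)² = ((7 - √(1 + (0 - 5))) - 25)² = ((7 - √(1 - 5)) - 25)² = ((7 - √(-4)) - 25)² = ((7 - 2*I) - 25)² = (-18 - 2*I)²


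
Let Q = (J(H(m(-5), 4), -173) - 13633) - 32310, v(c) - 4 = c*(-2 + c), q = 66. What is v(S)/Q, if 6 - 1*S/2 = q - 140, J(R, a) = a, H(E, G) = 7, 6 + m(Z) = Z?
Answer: -301/549 ≈ -0.54827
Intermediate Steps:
m(Z) = -6 + Z
S = 160 (S = 12 - 2*(66 - 140) = 12 - 2*(-74) = 12 + 148 = 160)
v(c) = 4 + c*(-2 + c)
Q = -46116 (Q = (-173 - 13633) - 32310 = -13806 - 32310 = -46116)
v(S)/Q = (4 + 160² - 2*160)/(-46116) = (4 + 25600 - 320)*(-1/46116) = 25284*(-1/46116) = -301/549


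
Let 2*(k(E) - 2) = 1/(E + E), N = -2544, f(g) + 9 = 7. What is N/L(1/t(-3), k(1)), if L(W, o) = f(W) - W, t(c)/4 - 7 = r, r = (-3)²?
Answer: 54272/43 ≈ 1262.1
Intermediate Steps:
r = 9
f(g) = -2 (f(g) = -9 + 7 = -2)
t(c) = 64 (t(c) = 28 + 4*9 = 28 + 36 = 64)
k(E) = 2 + 1/(4*E) (k(E) = 2 + 1/(2*(E + E)) = 2 + 1/(2*((2*E))) = 2 + (1/(2*E))/2 = 2 + 1/(4*E))
L(W, o) = -2 - W
N/L(1/t(-3), k(1)) = -2544/(-2 - 1/64) = -2544/(-129/64) = -2544*(-64/129) = 54272/43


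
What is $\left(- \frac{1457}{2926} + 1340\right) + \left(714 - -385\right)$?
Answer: $\frac{7135057}{2926} \approx 2438.5$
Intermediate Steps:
$\left(- \frac{1457}{2926} + 1340\right) + \left(714 - -385\right) = \left(\left(-1457\right) \frac{1}{2926} + 1340\right) + \left(714 + 385\right) = \left(- \frac{1457}{2926} + 1340\right) + 1099 = \frac{3919383}{2926} + 1099 = \frac{7135057}{2926}$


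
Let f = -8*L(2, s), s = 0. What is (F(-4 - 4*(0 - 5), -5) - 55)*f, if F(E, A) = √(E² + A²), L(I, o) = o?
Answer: 0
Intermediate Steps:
F(E, A) = √(A² + E²)
f = 0 (f = -8*0 = 0)
(F(-4 - 4*(0 - 5), -5) - 55)*f = (√((-5)² + (-4 - 4*(0 - 5))²) - 55)*0 = (√(25 + (-4 - 4*(-5))²) - 55)*0 = (√(25 + (-4 + 20)²) - 55)*0 = (√(25 + 16²) - 55)*0 = (√(25 + 256) - 55)*0 = (√281 - 55)*0 = (-55 + √281)*0 = 0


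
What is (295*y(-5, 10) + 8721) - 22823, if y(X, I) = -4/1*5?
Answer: -20002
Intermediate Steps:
y(X, I) = -20 (y(X, I) = -4*1*5 = -4*5 = -20)
(295*y(-5, 10) + 8721) - 22823 = (295*(-20) + 8721) - 22823 = (-5900 + 8721) - 22823 = 2821 - 22823 = -20002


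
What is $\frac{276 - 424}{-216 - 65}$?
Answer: $\frac{148}{281} \approx 0.52669$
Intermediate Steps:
$\frac{276 - 424}{-216 - 65} = - \frac{148}{-281} = \left(-148\right) \left(- \frac{1}{281}\right) = \frac{148}{281}$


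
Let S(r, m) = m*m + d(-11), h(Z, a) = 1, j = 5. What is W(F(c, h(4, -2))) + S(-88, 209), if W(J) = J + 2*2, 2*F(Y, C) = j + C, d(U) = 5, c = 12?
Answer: 43693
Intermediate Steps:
S(r, m) = 5 + m**2 (S(r, m) = m*m + 5 = m**2 + 5 = 5 + m**2)
F(Y, C) = 5/2 + C/2 (F(Y, C) = (5 + C)/2 = 5/2 + C/2)
W(J) = 4 + J (W(J) = J + 4 = 4 + J)
W(F(c, h(4, -2))) + S(-88, 209) = (4 + (5/2 + (1/2)*1)) + (5 + 209**2) = (4 + (5/2 + 1/2)) + (5 + 43681) = (4 + 3) + 43686 = 7 + 43686 = 43693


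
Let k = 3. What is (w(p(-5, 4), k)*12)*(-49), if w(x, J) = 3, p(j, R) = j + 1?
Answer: -1764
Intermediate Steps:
p(j, R) = 1 + j
(w(p(-5, 4), k)*12)*(-49) = (3*12)*(-49) = 36*(-49) = -1764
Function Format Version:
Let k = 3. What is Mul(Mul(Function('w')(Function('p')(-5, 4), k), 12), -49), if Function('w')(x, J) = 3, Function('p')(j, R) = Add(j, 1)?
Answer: -1764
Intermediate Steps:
Function('p')(j, R) = Add(1, j)
Mul(Mul(Function('w')(Function('p')(-5, 4), k), 12), -49) = Mul(Mul(3, 12), -49) = Mul(36, -49) = -1764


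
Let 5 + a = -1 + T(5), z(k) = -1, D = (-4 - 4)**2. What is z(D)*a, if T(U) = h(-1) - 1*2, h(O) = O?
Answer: 9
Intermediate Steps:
D = 64 (D = (-8)**2 = 64)
T(U) = -3 (T(U) = -1 - 1*2 = -1 - 2 = -3)
a = -9 (a = -5 + (-1 - 3) = -5 - 4 = -9)
z(D)*a = -1*(-9) = 9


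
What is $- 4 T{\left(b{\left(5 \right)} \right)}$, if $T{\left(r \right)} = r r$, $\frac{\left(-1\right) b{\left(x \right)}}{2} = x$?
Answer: $-400$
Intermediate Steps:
$b{\left(x \right)} = - 2 x$
$T{\left(r \right)} = r^{2}$
$- 4 T{\left(b{\left(5 \right)} \right)} = - 4 \left(\left(-2\right) 5\right)^{2} = - 4 \left(-10\right)^{2} = \left(-4\right) 100 = -400$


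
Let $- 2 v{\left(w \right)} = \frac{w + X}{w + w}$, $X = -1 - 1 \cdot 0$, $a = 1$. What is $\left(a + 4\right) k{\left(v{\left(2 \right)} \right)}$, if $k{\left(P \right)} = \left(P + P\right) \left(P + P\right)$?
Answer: $\frac{5}{16} \approx 0.3125$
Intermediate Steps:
$X = -1$ ($X = -1 - 0 = -1 + 0 = -1$)
$v{\left(w \right)} = - \frac{-1 + w}{4 w}$ ($v{\left(w \right)} = - \frac{\left(w - 1\right) \frac{1}{w + w}}{2} = - \frac{\left(-1 + w\right) \frac{1}{2 w}}{2} = - \frac{\frac{1}{2} \frac{1}{w} \left(-1 + w\right)}{2} = - \frac{-1 + w}{4 w}$)
$k{\left(P \right)} = 4 P^{2}$ ($k{\left(P \right)} = 2 P 2 P = 4 P^{2}$)
$\left(a + 4\right) k{\left(v{\left(2 \right)} \right)} = \left(1 + 4\right) 4 \left(\frac{1 - 2}{4 \cdot 2}\right)^{2} = 5 \cdot 4 \left(\frac{1}{4} \cdot \frac{1}{2} \left(1 - 2\right)\right)^{2} = 5 \cdot 4 \left(\frac{1}{4} \cdot \frac{1}{2} \left(-1\right)\right)^{2} = 5 \cdot 4 \left(- \frac{1}{8}\right)^{2} = 5 \cdot 4 \cdot \frac{1}{64} = 5 \cdot \frac{1}{16} = \frac{5}{16}$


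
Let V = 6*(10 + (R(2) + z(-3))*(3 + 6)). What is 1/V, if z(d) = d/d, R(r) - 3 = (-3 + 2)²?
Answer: 1/330 ≈ 0.0030303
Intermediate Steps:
R(r) = 4 (R(r) = 3 + (-3 + 2)² = 3 + (-1)² = 3 + 1 = 4)
z(d) = 1
V = 330 (V = 6*(10 + (4 + 1)*(3 + 6)) = 6*(10 + 5*9) = 6*(10 + 45) = 6*55 = 330)
1/V = 1/330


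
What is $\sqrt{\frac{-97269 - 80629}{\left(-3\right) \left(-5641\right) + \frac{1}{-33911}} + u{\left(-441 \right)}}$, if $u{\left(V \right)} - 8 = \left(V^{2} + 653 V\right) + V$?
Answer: $\frac{i \sqrt{7734027599532581849414}}{286937926} \approx 306.49 i$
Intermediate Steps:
$u{\left(V \right)} = 8 + V^{2} + 654 V$ ($u{\left(V \right)} = 8 + \left(\left(V^{2} + 653 V\right) + V\right) = 8 + \left(V^{2} + 654 V\right) = 8 + V^{2} + 654 V$)
$\sqrt{\frac{-97269 - 80629}{\left(-3\right) \left(-5641\right) + \frac{1}{-33911}} + u{\left(-441 \right)}} = \sqrt{\frac{-97269 - 80629}{\left(-3\right) \left(-5641\right) + \frac{1}{-33911}} + \left(8 + \left(-441\right)^{2} + 654 \left(-441\right)\right)} = \sqrt{- \frac{177898}{16923 - \frac{1}{33911}} + \left(8 + 194481 - 288414\right)} = \sqrt{- \frac{177898}{\frac{573875852}{33911}} - 93925} = \sqrt{\left(-177898\right) \frac{33911}{573875852} - 93925} = \sqrt{- \frac{3016349539}{286937926} - 93925} = \sqrt{- \frac{26953661049089}{286937926}} = \frac{i \sqrt{7734027599532581849414}}{286937926}$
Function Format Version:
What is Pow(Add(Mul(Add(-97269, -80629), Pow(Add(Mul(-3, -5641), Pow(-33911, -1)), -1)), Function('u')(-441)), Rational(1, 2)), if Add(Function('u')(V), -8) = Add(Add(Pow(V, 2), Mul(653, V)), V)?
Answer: Mul(Rational(1, 286937926), I, Pow(7734027599532581849414, Rational(1, 2))) ≈ Mul(306.49, I)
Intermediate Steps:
Function('u')(V) = Add(8, Pow(V, 2), Mul(654, V)) (Function('u')(V) = Add(8, Add(Add(Pow(V, 2), Mul(653, V)), V)) = Add(8, Add(Pow(V, 2), Mul(654, V))) = Add(8, Pow(V, 2), Mul(654, V)))
Pow(Add(Mul(Add(-97269, -80629), Pow(Add(Mul(-3, -5641), Pow(-33911, -1)), -1)), Function('u')(-441)), Rational(1, 2)) = Pow(Add(Mul(Add(-97269, -80629), Pow(Add(Mul(-3, -5641), Pow(-33911, -1)), -1)), Add(8, Pow(-441, 2), Mul(654, -441))), Rational(1, 2)) = Pow(Add(Mul(-177898, Pow(Add(16923, Rational(-1, 33911)), -1)), Add(8, 194481, -288414)), Rational(1, 2)) = Pow(Add(Mul(-177898, Pow(Rational(573875852, 33911), -1)), -93925), Rational(1, 2)) = Pow(Add(Mul(-177898, Rational(33911, 573875852)), -93925), Rational(1, 2)) = Pow(Add(Rational(-3016349539, 286937926), -93925), Rational(1, 2)) = Pow(Rational(-26953661049089, 286937926), Rational(1, 2)) = Mul(Rational(1, 286937926), I, Pow(7734027599532581849414, Rational(1, 2)))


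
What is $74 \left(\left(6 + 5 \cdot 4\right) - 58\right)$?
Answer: $-2368$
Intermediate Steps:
$74 \left(\left(6 + 5 \cdot 4\right) - 58\right) = 74 \left(\left(6 + 20\right) - 58\right) = 74 \left(26 - 58\right) = 74 \left(-32\right) = -2368$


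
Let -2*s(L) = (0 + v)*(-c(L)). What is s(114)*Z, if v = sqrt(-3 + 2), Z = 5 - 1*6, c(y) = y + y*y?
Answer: -6555*I ≈ -6555.0*I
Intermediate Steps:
c(y) = y + y**2
Z = -1 (Z = 5 - 6 = -1)
v = I (v = sqrt(-1) = I ≈ 1.0*I)
s(L) = I*L*(1 + L)/2 (s(L) = -(0 + I)*(-L*(1 + L))/2 = -I*(-L*(1 + L))/2 = -(-1)*I*L*(1 + L)/2 = I*L*(1 + L)/2)
s(114)*Z = ((1/2)*I*114*(1 + 114))*(-1) = ((1/2)*I*114*115)*(-1) = (6555*I)*(-1) = -6555*I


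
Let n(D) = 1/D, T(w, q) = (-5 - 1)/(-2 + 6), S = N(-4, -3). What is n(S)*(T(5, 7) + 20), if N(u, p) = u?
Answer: -37/8 ≈ -4.6250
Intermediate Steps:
S = -4
T(w, q) = -3/2 (T(w, q) = -6/4 = -6*¼ = -3/2)
n(S)*(T(5, 7) + 20) = (-3/2 + 20)/(-4) = -¼*37/2 = -37/8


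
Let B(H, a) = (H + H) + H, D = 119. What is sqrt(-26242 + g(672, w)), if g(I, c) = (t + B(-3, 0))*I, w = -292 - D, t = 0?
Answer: I*sqrt(32290) ≈ 179.69*I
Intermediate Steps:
w = -411 (w = -292 - 1*119 = -292 - 119 = -411)
B(H, a) = 3*H (B(H, a) = 2*H + H = 3*H)
g(I, c) = -9*I (g(I, c) = (0 + 3*(-3))*I = (0 - 9)*I = -9*I)
sqrt(-26242 + g(672, w)) = sqrt(-26242 - 9*672) = sqrt(-26242 - 6048) = sqrt(-32290) = I*sqrt(32290)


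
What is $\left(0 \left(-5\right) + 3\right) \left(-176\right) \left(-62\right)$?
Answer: $32736$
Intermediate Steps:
$\left(0 \left(-5\right) + 3\right) \left(-176\right) \left(-62\right) = \left(0 + 3\right) \left(-176\right) \left(-62\right) = 3 \left(-176\right) \left(-62\right) = \left(-528\right) \left(-62\right) = 32736$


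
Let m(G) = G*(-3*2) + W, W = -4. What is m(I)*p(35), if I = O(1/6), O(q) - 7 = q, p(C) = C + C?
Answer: -3290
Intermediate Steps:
p(C) = 2*C
O(q) = 7 + q
I = 43/6 (I = 7 + 1/6 = 7 + ⅙ = 43/6 ≈ 7.1667)
m(G) = -4 - 6*G (m(G) = G*(-3*2) - 4 = G*(-6) - 4 = -6*G - 4 = -4 - 6*G)
m(I)*p(35) = (-4 - 6*43/6)*(2*35) = (-4 - 43)*70 = -47*70 = -3290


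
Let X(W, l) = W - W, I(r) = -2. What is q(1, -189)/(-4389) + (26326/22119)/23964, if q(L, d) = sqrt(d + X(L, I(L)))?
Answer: 13163/265029858 - I*sqrt(21)/1463 ≈ 4.9666e-5 - 0.0031323*I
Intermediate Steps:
X(W, l) = 0
q(L, d) = sqrt(d) (q(L, d) = sqrt(d + 0) = sqrt(d))
q(1, -189)/(-4389) + (26326/22119)/23964 = sqrt(-189)/(-4389) + (26326/22119)/23964 = (3*I*sqrt(21))*(-1/4389) + (26326*(1/22119))*(1/23964) = -I*sqrt(21)/1463 + (26326/22119)*(1/23964) = -I*sqrt(21)/1463 + 13163/265029858 = 13163/265029858 - I*sqrt(21)/1463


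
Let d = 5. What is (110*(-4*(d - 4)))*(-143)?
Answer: 62920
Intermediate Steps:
(110*(-4*(d - 4)))*(-143) = (110*(-4*(5 - 4)))*(-143) = (110*(-4*1))*(-143) = (110*(-4))*(-143) = -440*(-143) = 62920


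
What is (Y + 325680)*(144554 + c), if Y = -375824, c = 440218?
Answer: -29322807168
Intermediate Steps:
(Y + 325680)*(144554 + c) = (-375824 + 325680)*(144554 + 440218) = -50144*584772 = -29322807168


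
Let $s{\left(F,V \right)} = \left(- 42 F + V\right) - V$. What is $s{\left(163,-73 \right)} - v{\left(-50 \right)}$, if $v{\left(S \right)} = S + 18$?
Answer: $-6814$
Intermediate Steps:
$s{\left(F,V \right)} = - 42 F$ ($s{\left(F,V \right)} = \left(V - 42 F\right) - V = - 42 F$)
$v{\left(S \right)} = 18 + S$
$s{\left(163,-73 \right)} - v{\left(-50 \right)} = \left(-42\right) 163 - \left(18 - 50\right) = -6846 - -32 = -6846 + 32 = -6814$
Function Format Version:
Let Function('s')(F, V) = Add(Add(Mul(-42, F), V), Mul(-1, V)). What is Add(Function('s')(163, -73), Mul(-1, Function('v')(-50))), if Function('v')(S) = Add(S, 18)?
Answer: -6814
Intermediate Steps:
Function('s')(F, V) = Mul(-42, F) (Function('s')(F, V) = Add(Add(V, Mul(-42, F)), Mul(-1, V)) = Mul(-42, F))
Function('v')(S) = Add(18, S)
Add(Function('s')(163, -73), Mul(-1, Function('v')(-50))) = Add(Mul(-42, 163), Mul(-1, Add(18, -50))) = Add(-6846, Mul(-1, -32)) = Add(-6846, 32) = -6814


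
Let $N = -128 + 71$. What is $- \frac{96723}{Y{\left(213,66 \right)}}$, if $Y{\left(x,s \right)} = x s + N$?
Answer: $- \frac{32241}{4667} \approx -6.9083$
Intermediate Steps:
$N = -57$
$Y{\left(x,s \right)} = -57 + s x$ ($Y{\left(x,s \right)} = x s - 57 = s x - 57 = -57 + s x$)
$- \frac{96723}{Y{\left(213,66 \right)}} = - \frac{96723}{-57 + 66 \cdot 213} = - \frac{96723}{-57 + 14058} = - \frac{96723}{14001} = \left(-96723\right) \frac{1}{14001} = - \frac{32241}{4667}$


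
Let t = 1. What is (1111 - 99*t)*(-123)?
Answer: -124476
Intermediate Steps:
(1111 - 99*t)*(-123) = (1111 - 99*1)*(-123) = (1111 - 99)*(-123) = 1012*(-123) = -124476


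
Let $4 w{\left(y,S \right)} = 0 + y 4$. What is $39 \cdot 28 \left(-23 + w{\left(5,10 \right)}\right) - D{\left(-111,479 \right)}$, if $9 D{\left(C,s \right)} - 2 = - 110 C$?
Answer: $- \frac{189116}{9} \approx -21013.0$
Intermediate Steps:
$w{\left(y,S \right)} = y$ ($w{\left(y,S \right)} = \frac{0 + y 4}{4} = \frac{0 + 4 y}{4} = \frac{4 y}{4} = y$)
$D{\left(C,s \right)} = \frac{2}{9} - \frac{110 C}{9}$ ($D{\left(C,s \right)} = \frac{2}{9} + \frac{\left(-110\right) C}{9} = \frac{2}{9} - \frac{110 C}{9}$)
$39 \cdot 28 \left(-23 + w{\left(5,10 \right)}\right) - D{\left(-111,479 \right)} = 39 \cdot 28 \left(-23 + 5\right) - \left(\frac{2}{9} - - \frac{4070}{3}\right) = 39 \cdot 28 \left(-18\right) - \left(\frac{2}{9} + \frac{4070}{3}\right) = 39 \left(-504\right) - \frac{12212}{9} = -19656 - \frac{12212}{9} = - \frac{189116}{9}$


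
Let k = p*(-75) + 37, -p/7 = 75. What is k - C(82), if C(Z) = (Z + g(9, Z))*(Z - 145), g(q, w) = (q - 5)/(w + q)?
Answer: 579550/13 ≈ 44581.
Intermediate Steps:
p = -525 (p = -7*75 = -525)
g(q, w) = (-5 + q)/(q + w)
C(Z) = (-145 + Z)*(Z + 4/(9 + Z)) (C(Z) = (Z + (-5 + 9)/(9 + Z))*(Z - 145) = (Z + 4/(9 + Z))*(-145 + Z) = (-145 + Z)*(Z + 4/(9 + Z)))
k = 39412 (k = -525*(-75) + 37 = 39375 + 37 = 39412)
k - C(82) = 39412 - (-580 + 4*82 + 82*(-145 + 82)*(9 + 82))/(9 + 82) = 39412 - (-580 + 328 + 82*(-63)*91)/91 = 39412 - (-580 + 328 - 470106)/91 = 39412 - (-470358)/91 = 39412 - 1*(-67194/13) = 39412 + 67194/13 = 579550/13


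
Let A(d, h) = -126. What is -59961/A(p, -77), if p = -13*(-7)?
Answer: 19987/42 ≈ 475.88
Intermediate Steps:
p = 91
-59961/A(p, -77) = -59961/(-126) = -59961*(-1/126) = 19987/42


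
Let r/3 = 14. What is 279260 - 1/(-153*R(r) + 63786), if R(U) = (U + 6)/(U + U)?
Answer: 124519241393/445890 ≈ 2.7926e+5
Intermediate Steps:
r = 42 (r = 3*14 = 42)
R(U) = (6 + U)/(2*U) (R(U) = (6 + U)/((2*U)) = (6 + U)*(1/(2*U)) = (6 + U)/(2*U))
279260 - 1/(-153*R(r) + 63786) = 279260 - 1/(-153*(6 + 42)/(2*42) + 63786) = 279260 - 1/(-153*48/(2*42) + 63786) = 279260 - 1/(-153*4/7 + 63786) = 279260 - 1/(-612/7 + 63786) = 279260 - 1/445890/7 = 279260 - 1*7/445890 = 279260 - 7/445890 = 124519241393/445890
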